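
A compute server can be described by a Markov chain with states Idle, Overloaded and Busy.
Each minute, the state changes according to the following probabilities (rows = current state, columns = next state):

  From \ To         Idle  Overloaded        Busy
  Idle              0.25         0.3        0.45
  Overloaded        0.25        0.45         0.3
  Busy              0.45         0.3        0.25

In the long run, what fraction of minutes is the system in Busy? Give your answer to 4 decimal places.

Let the stationary distribution be π with π = πP and π_1 + π_2 + π_3 = 1.
π_1 = 0.25·π_1 + 0.25·π_2 + 0.45·π_3
π_2 = 0.3·π_1 + 0.45·π_2 + 0.3·π_3
Solving with the normalization constraint gives π = (0.3162, 0.3529, 0.3309).
So the stationary probability of Busy is 0.3309.

0.3309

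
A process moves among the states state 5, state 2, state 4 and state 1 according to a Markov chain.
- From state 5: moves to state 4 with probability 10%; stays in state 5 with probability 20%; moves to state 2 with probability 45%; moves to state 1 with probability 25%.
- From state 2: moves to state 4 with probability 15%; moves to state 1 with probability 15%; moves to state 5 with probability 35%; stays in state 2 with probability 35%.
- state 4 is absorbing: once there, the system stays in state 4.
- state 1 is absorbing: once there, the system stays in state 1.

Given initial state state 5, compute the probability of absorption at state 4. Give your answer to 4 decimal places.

Let h(s) be the probability of absorption at state 4 starting from transient state s. Then h(state 4) = 1 and h(state 1) = 0. By first-step analysis:
h(state 5) = 0.2·h(state 5) + 0.45·h(state 2) + 0.1·1 + 0.25·0
h(state 2) = 0.35·h(state 5) + 0.35·h(state 2) + 0.15·1 + 0.15·0
Solving: h(state 5) = 0.3655, h(state 2) = 0.4276.
Starting from state 5, the probability is 0.3655.

0.3655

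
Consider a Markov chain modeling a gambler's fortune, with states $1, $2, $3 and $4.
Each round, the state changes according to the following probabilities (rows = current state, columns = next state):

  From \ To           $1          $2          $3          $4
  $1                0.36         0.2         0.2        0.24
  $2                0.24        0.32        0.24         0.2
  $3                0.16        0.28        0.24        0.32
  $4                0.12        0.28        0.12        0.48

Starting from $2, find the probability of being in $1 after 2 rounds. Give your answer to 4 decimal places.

Propagate the distribution vector 2 rounds from $2.
After 0 rounds: (0.0000, 1.0000, 0.0000, 0.0000)
After 1 round: (0.2400, 0.3200, 0.2400, 0.2000)
After 2 rounds: (0.2256, 0.2736, 0.2064, 0.2944)
P(in $1 after 2 rounds) = 0.2256

0.2256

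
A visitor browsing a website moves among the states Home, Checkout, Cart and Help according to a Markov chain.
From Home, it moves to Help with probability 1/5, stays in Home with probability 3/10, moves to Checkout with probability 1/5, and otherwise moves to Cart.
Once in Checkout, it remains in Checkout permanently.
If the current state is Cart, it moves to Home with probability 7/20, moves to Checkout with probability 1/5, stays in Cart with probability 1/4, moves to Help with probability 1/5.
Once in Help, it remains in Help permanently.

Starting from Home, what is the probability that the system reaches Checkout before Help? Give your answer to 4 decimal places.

0.5000

Let h(s) be the probability of absorption at Checkout starting from transient state s. Then h(Checkout) = 1 and h(Help) = 0. By first-step analysis:
h(Home) = 0.3·h(Home) + 0.2·1 + 0.3·h(Cart) + 0.2·0
h(Cart) = 0.35·h(Home) + 0.2·1 + 0.25·h(Cart) + 0.2·0
Solving: h(Home) = 0.5000, h(Cart) = 0.5000.
Starting from Home, the probability is 0.5000.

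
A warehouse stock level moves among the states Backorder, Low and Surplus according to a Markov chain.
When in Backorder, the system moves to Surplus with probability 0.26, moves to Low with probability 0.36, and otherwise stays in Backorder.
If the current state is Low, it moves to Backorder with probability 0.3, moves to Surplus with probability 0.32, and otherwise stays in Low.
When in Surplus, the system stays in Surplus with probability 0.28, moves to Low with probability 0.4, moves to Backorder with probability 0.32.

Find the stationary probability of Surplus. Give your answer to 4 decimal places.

0.2885

Let the stationary distribution be π with π = πP and π_1 + π_2 + π_3 = 1.
π_1 = 0.38·π_1 + 0.3·π_2 + 0.32·π_3
π_2 = 0.36·π_1 + 0.38·π_2 + 0.4·π_3
Solving with the normalization constraint gives π = (0.3324, 0.3791, 0.2885).
So the stationary probability of Surplus is 0.2885.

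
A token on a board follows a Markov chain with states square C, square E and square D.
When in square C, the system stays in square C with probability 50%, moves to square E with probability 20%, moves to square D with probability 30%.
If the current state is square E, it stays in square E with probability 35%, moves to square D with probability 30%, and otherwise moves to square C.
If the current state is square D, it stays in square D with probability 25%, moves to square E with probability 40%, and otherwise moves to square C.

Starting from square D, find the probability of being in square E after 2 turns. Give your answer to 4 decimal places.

0.3100

Sum over the intermediate state after 1 turn:
P = P(square D→square C)·P(square C→square E) + P(square D→square E)·P(square E→square E) + P(square D→square D)·P(square D→square E)
  = 0.35×0.2 + 0.4×0.35 + 0.25×0.4
  = 0.0700 + 0.1400 + 0.1000 = 0.3100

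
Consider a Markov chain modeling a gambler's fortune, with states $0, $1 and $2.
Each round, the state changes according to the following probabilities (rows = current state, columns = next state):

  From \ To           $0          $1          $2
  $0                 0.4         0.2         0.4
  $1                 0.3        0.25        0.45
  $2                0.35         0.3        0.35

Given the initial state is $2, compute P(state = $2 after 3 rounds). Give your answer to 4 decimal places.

0.3926

Propagate the distribution vector 3 rounds from $2.
After 0 rounds: (0.0000, 0.0000, 1.0000)
After 1 round: (0.3500, 0.3000, 0.3500)
After 2 rounds: (0.3525, 0.2500, 0.3975)
After 3 rounds: (0.3551, 0.2523, 0.3926)
P(in $2 after 3 rounds) = 0.3926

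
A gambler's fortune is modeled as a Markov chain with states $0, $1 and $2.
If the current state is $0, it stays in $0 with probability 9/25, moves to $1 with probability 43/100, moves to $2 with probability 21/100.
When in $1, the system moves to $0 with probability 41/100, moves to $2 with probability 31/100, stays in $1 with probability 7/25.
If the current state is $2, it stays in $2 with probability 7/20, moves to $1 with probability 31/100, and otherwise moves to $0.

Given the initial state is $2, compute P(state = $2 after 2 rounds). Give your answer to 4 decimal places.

0.2900

Sum over the intermediate state after 1 round:
P = P($2→$0)·P($0→$2) + P($2→$1)·P($1→$2) + P($2→$2)·P($2→$2)
  = 0.34×0.21 + 0.31×0.31 + 0.35×0.35
  = 0.0714 + 0.0961 + 0.1225 = 0.2900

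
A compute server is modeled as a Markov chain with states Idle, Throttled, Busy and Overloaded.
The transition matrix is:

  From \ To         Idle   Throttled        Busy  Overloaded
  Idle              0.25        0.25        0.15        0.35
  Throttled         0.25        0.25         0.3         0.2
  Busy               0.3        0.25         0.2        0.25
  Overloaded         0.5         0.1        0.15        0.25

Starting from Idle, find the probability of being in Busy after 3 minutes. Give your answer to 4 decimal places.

Propagate the distribution vector 3 minutes from Idle.
After 0 minutes: (1.0000, 0.0000, 0.0000, 0.0000)
After 1 minute: (0.2500, 0.2500, 0.1500, 0.3500)
After 2 minutes: (0.3450, 0.1975, 0.1950, 0.2625)
After 3 minutes: (0.3254, 0.2106, 0.1894, 0.2746)
P(in Busy after 3 minutes) = 0.1894

0.1894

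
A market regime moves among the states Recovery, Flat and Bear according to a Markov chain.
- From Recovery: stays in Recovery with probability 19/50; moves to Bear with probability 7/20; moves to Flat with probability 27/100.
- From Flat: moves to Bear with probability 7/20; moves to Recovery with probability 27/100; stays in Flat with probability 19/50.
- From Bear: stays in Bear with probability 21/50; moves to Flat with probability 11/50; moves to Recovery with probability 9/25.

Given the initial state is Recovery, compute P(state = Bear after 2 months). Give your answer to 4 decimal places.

0.3745

Sum over the intermediate state after 1 month:
P = P(Recovery→Recovery)·P(Recovery→Bear) + P(Recovery→Flat)·P(Flat→Bear) + P(Recovery→Bear)·P(Bear→Bear)
  = 0.38×0.35 + 0.27×0.35 + 0.35×0.42
  = 0.1330 + 0.0945 + 0.1470 = 0.3745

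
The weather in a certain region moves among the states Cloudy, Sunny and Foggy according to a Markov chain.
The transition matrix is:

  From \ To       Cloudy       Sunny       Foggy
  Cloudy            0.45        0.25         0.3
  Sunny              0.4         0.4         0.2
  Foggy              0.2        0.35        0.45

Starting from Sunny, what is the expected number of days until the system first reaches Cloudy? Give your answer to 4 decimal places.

Let t(s) be the expected number of days to first reach Cloudy from state s, with t(Cloudy) = 0. Conditioning on the first day:
t(Sunny) = 1 + 0.4·t(Sunny) + 0.2·t(Foggy)
t(Foggy) = 1 + 0.35·t(Sunny) + 0.45·t(Foggy)
Solving: t(Sunny) = 2.8846, t(Foggy) = 3.6538.
Expected days from Sunny to Cloudy: 2.8846.

2.8846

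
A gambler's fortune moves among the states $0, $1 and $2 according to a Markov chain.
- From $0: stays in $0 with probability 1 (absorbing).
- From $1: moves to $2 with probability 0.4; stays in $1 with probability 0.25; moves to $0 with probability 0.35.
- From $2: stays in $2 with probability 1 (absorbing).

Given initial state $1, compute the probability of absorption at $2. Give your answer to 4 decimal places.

Let h(s) be the probability of absorption at $2 starting from transient state s. Then h($2) = 1 and h($0) = 0. By first-step analysis:
h($1) = 0.35·0 + 0.25·h($1) + 0.4·1
Solving: h($1) = 0.5333.
Starting from $1, the probability is 0.5333.

0.5333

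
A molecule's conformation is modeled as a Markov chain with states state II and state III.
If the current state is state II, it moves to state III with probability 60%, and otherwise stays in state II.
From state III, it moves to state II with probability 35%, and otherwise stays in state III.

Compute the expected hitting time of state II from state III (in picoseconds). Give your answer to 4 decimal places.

Let t(s) be the expected number of picoseconds to first reach state II from state s, with t(state II) = 0. Conditioning on the first picosecond:
t(state III) = 1 + 0.65·t(state III)
Solving: t(state III) = 2.8571.
Expected picoseconds from state III to state II: 2.8571.

2.8571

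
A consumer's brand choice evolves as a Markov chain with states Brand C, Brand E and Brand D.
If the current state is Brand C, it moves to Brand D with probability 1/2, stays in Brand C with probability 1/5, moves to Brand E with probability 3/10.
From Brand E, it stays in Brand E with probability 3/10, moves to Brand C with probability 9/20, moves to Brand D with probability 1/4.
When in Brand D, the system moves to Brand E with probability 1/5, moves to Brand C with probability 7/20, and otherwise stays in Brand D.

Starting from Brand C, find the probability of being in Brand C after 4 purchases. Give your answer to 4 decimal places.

Propagate the distribution vector 4 purchases from Brand C.
After 0 purchases: (1.0000, 0.0000, 0.0000)
After 1 purchase: (0.2000, 0.3000, 0.5000)
After 2 purchases: (0.3500, 0.2500, 0.4000)
After 3 purchases: (0.3225, 0.2600, 0.4175)
After 4 purchases: (0.3276, 0.2583, 0.4141)
P(in Brand C after 4 purchases) = 0.3276

0.3276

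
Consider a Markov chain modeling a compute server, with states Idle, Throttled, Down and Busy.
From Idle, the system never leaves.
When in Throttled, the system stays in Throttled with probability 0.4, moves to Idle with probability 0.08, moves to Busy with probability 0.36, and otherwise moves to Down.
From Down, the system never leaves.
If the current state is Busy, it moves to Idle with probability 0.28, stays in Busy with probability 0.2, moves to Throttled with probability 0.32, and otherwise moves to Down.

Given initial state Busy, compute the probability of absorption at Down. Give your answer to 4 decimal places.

Let h(s) be the probability of absorption at Down starting from transient state s. Then h(Down) = 1 and h(Idle) = 0. By first-step analysis:
h(Throttled) = 0.08·0 + 0.4·h(Throttled) + 0.16·1 + 0.36·h(Busy)
h(Busy) = 0.28·0 + 0.32·h(Throttled) + 0.2·1 + 0.2·h(Busy)
Solving: h(Throttled) = 0.5482, h(Busy) = 0.4693.
Starting from Busy, the probability is 0.4693.

0.4693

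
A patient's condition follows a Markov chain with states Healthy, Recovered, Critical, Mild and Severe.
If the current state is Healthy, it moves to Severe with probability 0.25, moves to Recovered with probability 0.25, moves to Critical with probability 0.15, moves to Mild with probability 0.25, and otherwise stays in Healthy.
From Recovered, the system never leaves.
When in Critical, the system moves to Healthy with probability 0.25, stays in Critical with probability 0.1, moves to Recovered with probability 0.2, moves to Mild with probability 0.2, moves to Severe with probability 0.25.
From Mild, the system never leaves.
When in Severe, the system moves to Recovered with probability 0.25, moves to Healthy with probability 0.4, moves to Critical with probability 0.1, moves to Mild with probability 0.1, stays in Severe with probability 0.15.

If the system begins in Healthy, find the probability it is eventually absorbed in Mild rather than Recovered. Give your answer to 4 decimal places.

0.4623

Let h(s) be the probability of absorption at Mild starting from transient state s. Then h(Mild) = 1 and h(Recovered) = 0. By first-step analysis:
h(Healthy) = 0.1·h(Healthy) + 0.25·0 + 0.15·h(Critical) + 0.25·1 + 0.25·h(Severe)
h(Critical) = 0.25·h(Healthy) + 0.2·0 + 0.1·h(Critical) + 0.2·1 + 0.25·h(Severe)
h(Severe) = 0.4·h(Healthy) + 0.25·0 + 0.1·h(Critical) + 0.1·1 + 0.15·h(Severe)
Solving: h(Healthy) = 0.4623, h(Critical) = 0.4588, h(Severe) = 0.3892.
Starting from Healthy, the probability is 0.4623.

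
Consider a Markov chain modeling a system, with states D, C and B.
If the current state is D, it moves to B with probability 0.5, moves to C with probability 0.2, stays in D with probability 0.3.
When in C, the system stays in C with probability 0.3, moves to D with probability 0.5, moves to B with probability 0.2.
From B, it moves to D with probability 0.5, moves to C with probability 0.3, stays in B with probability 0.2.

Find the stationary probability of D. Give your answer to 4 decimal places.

0.4167

Let the stationary distribution be π with π = πP and π_1 + π_2 + π_3 = 1.
π_1 = 0.3·π_1 + 0.5·π_2 + 0.5·π_3
π_2 = 0.2·π_1 + 0.3·π_2 + 0.3·π_3
Solving with the normalization constraint gives π = (0.4167, 0.2583, 0.3250).
So the stationary probability of D is 0.4167.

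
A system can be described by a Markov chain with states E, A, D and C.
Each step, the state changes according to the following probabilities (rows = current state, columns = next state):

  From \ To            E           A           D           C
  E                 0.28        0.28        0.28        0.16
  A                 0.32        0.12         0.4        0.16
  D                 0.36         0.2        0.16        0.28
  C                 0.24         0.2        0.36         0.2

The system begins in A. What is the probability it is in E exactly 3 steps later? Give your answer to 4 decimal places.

0.3008

Propagate the distribution vector 3 steps from A.
After 0 steps: (0.0000, 1.0000, 0.0000, 0.0000)
After 1 step: (0.3200, 0.1200, 0.4000, 0.1600)
After 2 steps: (0.3104, 0.2160, 0.2592, 0.2144)
After 3 steps: (0.3008, 0.2076, 0.2920, 0.1997)
P(in E after 3 steps) = 0.3008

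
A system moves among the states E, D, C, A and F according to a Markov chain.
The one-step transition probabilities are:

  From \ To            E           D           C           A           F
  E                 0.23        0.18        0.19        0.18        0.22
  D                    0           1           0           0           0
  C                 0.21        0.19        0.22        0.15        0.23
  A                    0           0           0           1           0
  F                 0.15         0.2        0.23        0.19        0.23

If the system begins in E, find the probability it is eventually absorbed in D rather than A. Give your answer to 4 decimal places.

Let h(s) be the probability of absorption at D starting from transient state s. Then h(D) = 1 and h(A) = 0. By first-step analysis:
h(E) = 0.23·h(E) + 0.18·1 + 0.19·h(C) + 0.18·0 + 0.22·h(F)
h(C) = 0.21·h(E) + 0.19·1 + 0.22·h(C) + 0.15·0 + 0.23·h(F)
h(F) = 0.15·h(E) + 0.2·1 + 0.23·h(C) + 0.19·0 + 0.23·h(F)
Solving: h(E) = 0.5144, h(C) = 0.5354, h(F) = 0.5199.
Starting from E, the probability is 0.5144.

0.5144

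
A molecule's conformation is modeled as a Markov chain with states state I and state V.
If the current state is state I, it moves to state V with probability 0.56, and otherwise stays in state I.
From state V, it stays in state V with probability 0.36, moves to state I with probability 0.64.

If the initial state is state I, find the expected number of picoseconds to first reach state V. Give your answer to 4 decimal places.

1.7857

Let t(s) be the expected number of picoseconds to first reach state V from state s, with t(state V) = 0. Conditioning on the first picosecond:
t(state I) = 1 + 0.44·t(state I)
Solving: t(state I) = 1.7857.
Expected picoseconds from state I to state V: 1.7857.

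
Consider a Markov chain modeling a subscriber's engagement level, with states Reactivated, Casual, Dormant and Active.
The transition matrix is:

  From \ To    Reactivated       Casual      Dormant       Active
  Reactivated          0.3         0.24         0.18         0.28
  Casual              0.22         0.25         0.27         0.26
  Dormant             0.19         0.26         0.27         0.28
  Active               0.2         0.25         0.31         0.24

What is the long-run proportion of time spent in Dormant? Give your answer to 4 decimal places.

0.2603

Let the stationary distribution be π with π = πP and π_1 + π_2 + π_3 + π_4 = 1.
π_1 = 0.3·π_1 + 0.22·π_2 + 0.19·π_3 + 0.2·π_4
π_2 = 0.24·π_1 + 0.25·π_2 + 0.26·π_3 + 0.25·π_4
π_3 = 0.18·π_1 + 0.27·π_2 + 0.27·π_3 + 0.31·π_4
Solving with the normalization constraint gives π = (0.2249, 0.2504, 0.2603, 0.2644).
So the stationary probability of Dormant is 0.2603.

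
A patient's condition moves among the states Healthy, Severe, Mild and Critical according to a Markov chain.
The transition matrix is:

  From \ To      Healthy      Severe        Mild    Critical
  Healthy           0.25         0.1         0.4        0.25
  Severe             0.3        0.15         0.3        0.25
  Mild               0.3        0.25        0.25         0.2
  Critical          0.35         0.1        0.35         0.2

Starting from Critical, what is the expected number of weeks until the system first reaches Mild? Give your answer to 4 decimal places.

2.7746

Let t(s) be the expected number of weeks to first reach Mild from state s, with t(Mild) = 0. Conditioning on the first week:
t(Healthy) = 1 + 0.25·t(Healthy) + 0.1·t(Severe) + 0.25·t(Critical)
t(Severe) = 1 + 0.3·t(Healthy) + 0.15·t(Severe) + 0.25·t(Critical)
t(Critical) = 1 + 0.35·t(Healthy) + 0.1·t(Severe) + 0.2·t(Critical)
Solving: t(Healthy) = 2.6485, t(Severe) = 2.9273, t(Critical) = 2.7746.
Expected weeks from Critical to Mild: 2.7746.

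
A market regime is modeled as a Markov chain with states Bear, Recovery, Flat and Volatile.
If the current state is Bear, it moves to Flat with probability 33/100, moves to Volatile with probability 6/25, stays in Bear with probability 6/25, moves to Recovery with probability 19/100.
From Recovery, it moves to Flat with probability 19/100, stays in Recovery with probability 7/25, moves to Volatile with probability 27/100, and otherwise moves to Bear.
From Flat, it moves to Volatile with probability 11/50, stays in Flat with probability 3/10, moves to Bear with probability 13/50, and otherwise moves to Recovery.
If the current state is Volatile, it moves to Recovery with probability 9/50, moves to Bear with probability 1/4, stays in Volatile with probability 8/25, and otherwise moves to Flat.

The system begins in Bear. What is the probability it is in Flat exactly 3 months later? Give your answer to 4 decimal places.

0.2711

Propagate the distribution vector 3 months from Bear.
After 0 months: (1.0000, 0.0000, 0.0000, 0.0000)
After 1 month: (0.2400, 0.1900, 0.3300, 0.2400)
After 2 months: (0.2528, 0.2146, 0.2743, 0.2583)
After 3 months: (0.2524, 0.2150, 0.2711, 0.2616)
P(in Flat after 3 months) = 0.2711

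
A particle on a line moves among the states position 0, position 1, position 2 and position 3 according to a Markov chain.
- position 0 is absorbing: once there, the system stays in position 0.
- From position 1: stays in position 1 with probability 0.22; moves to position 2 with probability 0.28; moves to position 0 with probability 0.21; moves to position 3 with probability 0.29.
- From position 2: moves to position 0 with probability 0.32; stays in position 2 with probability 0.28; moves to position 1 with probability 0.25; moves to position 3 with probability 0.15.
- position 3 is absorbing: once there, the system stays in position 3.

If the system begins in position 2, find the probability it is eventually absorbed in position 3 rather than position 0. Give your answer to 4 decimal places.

Let h(s) be the probability of absorption at position 3 starting from transient state s. Then h(position 3) = 1 and h(position 0) = 0. By first-step analysis:
h(position 1) = 0.21·0 + 0.22·h(position 1) + 0.28·h(position 2) + 0.29·1
h(position 2) = 0.32·0 + 0.25·h(position 1) + 0.28·h(position 2) + 0.15·1
Solving: h(position 1) = 0.5102, h(position 2) = 0.3855.
Starting from position 2, the probability is 0.3855.

0.3855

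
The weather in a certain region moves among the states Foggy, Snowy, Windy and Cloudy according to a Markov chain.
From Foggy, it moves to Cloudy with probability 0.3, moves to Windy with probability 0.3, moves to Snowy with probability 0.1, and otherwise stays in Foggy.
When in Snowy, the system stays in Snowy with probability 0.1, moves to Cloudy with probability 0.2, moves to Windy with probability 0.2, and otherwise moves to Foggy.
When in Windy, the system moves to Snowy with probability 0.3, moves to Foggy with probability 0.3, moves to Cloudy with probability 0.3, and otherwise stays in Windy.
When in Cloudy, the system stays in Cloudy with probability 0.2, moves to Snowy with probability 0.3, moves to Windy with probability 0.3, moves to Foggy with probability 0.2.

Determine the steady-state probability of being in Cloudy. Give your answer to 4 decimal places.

0.2548

Let the stationary distribution be π with π = πP and π_1 + π_2 + π_3 + π_4 = 1.
π_1 = 0.3·π_1 + 0.5·π_2 + 0.3·π_3 + 0.2·π_4
π_2 = 0.1·π_1 + 0.1·π_2 + 0.3·π_3 + 0.3·π_4
π_3 = 0.3·π_1 + 0.2·π_2 + 0.1·π_3 + 0.3·π_4
Solving with the normalization constraint gives π = (0.3141, 0.1977, 0.2335, 0.2548).
So the stationary probability of Cloudy is 0.2548.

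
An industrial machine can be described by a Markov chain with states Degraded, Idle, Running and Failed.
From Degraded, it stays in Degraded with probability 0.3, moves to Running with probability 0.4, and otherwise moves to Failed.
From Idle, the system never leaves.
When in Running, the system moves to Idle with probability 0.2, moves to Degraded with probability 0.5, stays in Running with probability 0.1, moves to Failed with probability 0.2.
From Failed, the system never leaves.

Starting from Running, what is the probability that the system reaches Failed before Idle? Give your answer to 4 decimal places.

Let h(s) be the probability of absorption at Failed starting from transient state s. Then h(Failed) = 1 and h(Idle) = 0. By first-step analysis:
h(Degraded) = 0.3·h(Degraded) + 0.4·h(Running) + 0.3·1
h(Running) = 0.5·h(Degraded) + 0.2·0 + 0.1·h(Running) + 0.2·1
Solving: h(Degraded) = 0.8140, h(Running) = 0.6744.
Starting from Running, the probability is 0.6744.

0.6744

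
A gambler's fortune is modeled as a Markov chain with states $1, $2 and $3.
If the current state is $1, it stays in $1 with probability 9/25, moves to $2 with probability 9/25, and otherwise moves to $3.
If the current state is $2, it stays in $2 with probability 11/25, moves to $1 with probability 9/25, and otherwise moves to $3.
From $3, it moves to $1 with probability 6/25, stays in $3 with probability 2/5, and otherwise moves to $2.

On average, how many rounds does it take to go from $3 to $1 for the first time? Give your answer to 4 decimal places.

Let t(s) be the expected number of rounds to first reach $1 from state s, with t($1) = 0. Conditioning on the first round:
t($2) = 1 + 0.44·t($2) + 0.2·t($3)
t($3) = 1 + 0.36·t($2) + 0.4·t($3)
Solving: t($2) = 3.0303, t($3) = 3.4848.
Expected rounds from $3 to $1: 3.4848.

3.4848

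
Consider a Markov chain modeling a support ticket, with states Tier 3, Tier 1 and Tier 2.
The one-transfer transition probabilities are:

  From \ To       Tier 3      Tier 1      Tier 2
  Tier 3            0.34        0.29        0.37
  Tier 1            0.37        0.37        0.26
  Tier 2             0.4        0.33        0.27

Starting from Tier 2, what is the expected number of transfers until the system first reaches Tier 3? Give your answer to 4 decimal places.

Let t(s) be the expected number of transfers to first reach Tier 3 from state s, with t(Tier 3) = 0. Conditioning on the first transfer:
t(Tier 1) = 1 + 0.37·t(Tier 1) + 0.26·t(Tier 2)
t(Tier 2) = 1 + 0.33·t(Tier 1) + 0.27·t(Tier 2)
Solving: t(Tier 1) = 2.6464, t(Tier 2) = 2.5662.
Expected transfers from Tier 2 to Tier 3: 2.5662.

2.5662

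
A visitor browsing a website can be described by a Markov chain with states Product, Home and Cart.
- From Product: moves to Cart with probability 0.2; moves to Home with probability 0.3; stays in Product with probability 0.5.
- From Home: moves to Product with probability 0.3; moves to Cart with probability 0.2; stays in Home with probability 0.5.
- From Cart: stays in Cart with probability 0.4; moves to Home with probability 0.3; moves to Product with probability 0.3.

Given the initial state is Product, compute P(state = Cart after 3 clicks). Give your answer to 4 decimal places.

0.2480

Propagate the distribution vector 3 clicks from Product.
After 0 clicks: (1.0000, 0.0000, 0.0000)
After 1 click: (0.5000, 0.3000, 0.2000)
After 2 clicks: (0.4000, 0.3600, 0.2400)
After 3 clicks: (0.3800, 0.3720, 0.2480)
P(in Cart after 3 clicks) = 0.2480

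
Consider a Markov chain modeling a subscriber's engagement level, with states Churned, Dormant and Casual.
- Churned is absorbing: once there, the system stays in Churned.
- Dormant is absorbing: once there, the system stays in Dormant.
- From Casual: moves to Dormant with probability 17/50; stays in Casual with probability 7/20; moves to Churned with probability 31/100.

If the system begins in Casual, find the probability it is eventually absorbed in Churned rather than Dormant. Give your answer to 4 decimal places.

0.4769

Let h(s) be the probability of absorption at Churned starting from transient state s. Then h(Churned) = 1 and h(Dormant) = 0. By first-step analysis:
h(Casual) = 0.31·1 + 0.34·0 + 0.35·h(Casual)
Solving: h(Casual) = 0.4769.
Starting from Casual, the probability is 0.4769.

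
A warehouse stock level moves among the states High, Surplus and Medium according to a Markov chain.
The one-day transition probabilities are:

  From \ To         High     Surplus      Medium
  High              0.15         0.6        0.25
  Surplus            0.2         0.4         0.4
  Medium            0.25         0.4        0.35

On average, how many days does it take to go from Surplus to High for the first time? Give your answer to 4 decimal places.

Let t(s) be the expected number of days to first reach High from state s, with t(High) = 0. Conditioning on the first day:
t(Surplus) = 1 + 0.4·t(Surplus) + 0.4·t(Medium)
t(Medium) = 1 + 0.4·t(Surplus) + 0.35·t(Medium)
Solving: t(Surplus) = 4.5652, t(Medium) = 4.3478.
Expected days from Surplus to High: 4.5652.

4.5652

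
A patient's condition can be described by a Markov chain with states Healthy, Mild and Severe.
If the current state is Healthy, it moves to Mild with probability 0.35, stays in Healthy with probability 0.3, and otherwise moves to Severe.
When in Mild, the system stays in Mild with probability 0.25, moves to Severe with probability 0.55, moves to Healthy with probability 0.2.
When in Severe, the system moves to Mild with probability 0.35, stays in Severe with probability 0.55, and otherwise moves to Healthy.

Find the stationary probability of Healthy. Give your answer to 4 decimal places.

Let the stationary distribution be π with π = πP and π_1 + π_2 + π_3 = 1.
π_1 = 0.3·π_1 + 0.2·π_2 + 0.1·π_3
π_2 = 0.35·π_1 + 0.25·π_2 + 0.35·π_3
Solving with the normalization constraint gives π = (0.1648, 0.3182, 0.5170).
So the stationary probability of Healthy is 0.1648.

0.1648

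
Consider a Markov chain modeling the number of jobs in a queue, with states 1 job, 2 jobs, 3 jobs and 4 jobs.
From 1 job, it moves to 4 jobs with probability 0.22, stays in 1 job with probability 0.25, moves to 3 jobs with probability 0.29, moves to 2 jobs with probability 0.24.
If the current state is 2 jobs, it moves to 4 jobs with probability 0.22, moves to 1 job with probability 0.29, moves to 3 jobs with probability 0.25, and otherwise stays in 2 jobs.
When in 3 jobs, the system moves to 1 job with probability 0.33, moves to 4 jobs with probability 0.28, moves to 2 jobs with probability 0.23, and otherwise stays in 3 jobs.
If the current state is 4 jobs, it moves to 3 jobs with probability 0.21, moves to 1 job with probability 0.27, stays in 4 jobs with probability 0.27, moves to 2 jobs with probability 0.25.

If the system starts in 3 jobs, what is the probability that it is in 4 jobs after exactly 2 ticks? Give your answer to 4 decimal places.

0.2436

Propagate the distribution vector 2 ticks from 3 jobs.
After 0 ticks: (0.0000, 0.0000, 1.0000, 0.0000)
After 1 tick: (0.3300, 0.2300, 0.1600, 0.2800)
After 2 ticks: (0.2776, 0.2412, 0.2376, 0.2436)
P(in 4 jobs after 2 ticks) = 0.2436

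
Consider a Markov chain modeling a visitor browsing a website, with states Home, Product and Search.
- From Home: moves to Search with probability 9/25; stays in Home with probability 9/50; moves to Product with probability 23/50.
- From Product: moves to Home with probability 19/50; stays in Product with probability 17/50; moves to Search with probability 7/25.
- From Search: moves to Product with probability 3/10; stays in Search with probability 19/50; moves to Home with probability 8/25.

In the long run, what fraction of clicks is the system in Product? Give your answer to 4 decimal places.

Let the stationary distribution be π with π = πP and π_1 + π_2 + π_3 = 1.
π_1 = 0.18·π_1 + 0.38·π_2 + 0.32·π_3
π_2 = 0.46·π_1 + 0.34·π_2 + 0.3·π_3
Solving with the normalization constraint gives π = (0.2998, 0.3625, 0.3378).
So the stationary probability of Product is 0.3625.

0.3625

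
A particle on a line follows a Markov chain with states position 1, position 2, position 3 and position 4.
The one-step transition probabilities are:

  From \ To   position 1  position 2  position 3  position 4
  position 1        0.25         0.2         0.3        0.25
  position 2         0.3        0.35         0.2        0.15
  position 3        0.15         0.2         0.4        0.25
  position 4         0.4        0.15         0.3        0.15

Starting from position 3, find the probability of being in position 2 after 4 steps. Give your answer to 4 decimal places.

Propagate the distribution vector 4 steps from position 3.
After 0 steps: (0.0000, 0.0000, 1.0000, 0.0000)
After 1 step: (0.1500, 0.2000, 0.4000, 0.2500)
After 2 steps: (0.2575, 0.2175, 0.3200, 0.2050)
After 3 steps: (0.2596, 0.2224, 0.3103, 0.2078)
After 4 steps: (0.2613, 0.2230, 0.3088, 0.2070)
P(in position 2 after 4 steps) = 0.2230

0.2230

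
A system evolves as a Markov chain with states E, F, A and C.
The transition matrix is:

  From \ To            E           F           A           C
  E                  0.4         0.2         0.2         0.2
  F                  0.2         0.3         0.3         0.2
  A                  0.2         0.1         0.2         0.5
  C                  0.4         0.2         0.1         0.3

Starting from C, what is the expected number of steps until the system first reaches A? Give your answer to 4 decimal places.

Let t(s) be the expected number of steps to first reach A from state s, with t(A) = 0. Conditioning on the first step:
t(E) = 1 + 0.4·t(E) + 0.2·t(F) + 0.2·t(C)
t(F) = 1 + 0.2·t(E) + 0.3·t(F) + 0.2·t(C)
t(C) = 1 + 0.4·t(E) + 0.2·t(F) + 0.3·t(C)
Solving: t(E) = 5.0000, t(F) = 4.4444, t(C) = 5.5556.
Expected steps from C to A: 5.5556.

5.5556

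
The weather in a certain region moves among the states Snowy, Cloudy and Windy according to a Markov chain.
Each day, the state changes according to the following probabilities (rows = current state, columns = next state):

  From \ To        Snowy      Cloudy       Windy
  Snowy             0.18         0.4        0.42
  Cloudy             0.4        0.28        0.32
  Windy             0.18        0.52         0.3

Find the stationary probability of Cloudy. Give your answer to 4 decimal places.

0.3936

Let the stationary distribution be π with π = πP and π_1 + π_2 + π_3 = 1.
π_1 = 0.18·π_1 + 0.4·π_2 + 0.18·π_3
π_2 = 0.4·π_1 + 0.28·π_2 + 0.52·π_3
Solving with the normalization constraint gives π = (0.2666, 0.3936, 0.3399).
So the stationary probability of Cloudy is 0.3936.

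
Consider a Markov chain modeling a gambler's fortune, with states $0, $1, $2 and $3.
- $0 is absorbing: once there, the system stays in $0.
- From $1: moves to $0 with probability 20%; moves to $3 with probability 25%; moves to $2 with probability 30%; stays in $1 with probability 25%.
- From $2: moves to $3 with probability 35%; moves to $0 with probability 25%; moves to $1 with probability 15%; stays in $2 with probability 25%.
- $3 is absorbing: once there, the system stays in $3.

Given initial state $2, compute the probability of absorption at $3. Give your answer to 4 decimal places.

Let h(s) be the probability of absorption at $3 starting from transient state s. Then h($3) = 1 and h($0) = 0. By first-step analysis:
h($1) = 0.2·0 + 0.25·h($1) + 0.3·h($2) + 0.25·1
h($2) = 0.25·0 + 0.15·h($1) + 0.25·h($2) + 0.35·1
Solving: h($1) = 0.5652, h($2) = 0.5797.
Starting from $2, the probability is 0.5797.

0.5797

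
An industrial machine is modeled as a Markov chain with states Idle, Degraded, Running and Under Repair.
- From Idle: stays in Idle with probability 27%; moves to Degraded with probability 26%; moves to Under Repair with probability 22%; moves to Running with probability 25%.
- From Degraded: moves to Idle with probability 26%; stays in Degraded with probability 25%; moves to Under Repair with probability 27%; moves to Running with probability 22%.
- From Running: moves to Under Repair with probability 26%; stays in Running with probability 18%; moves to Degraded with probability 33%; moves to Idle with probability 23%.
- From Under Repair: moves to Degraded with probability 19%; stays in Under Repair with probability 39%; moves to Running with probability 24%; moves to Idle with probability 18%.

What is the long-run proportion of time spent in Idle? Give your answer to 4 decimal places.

0.2323

Let the stationary distribution be π with π = πP and π_1 + π_2 + π_3 + π_4 = 1.
π_1 = 0.27·π_1 + 0.26·π_2 + 0.23·π_3 + 0.18·π_4
π_2 = 0.26·π_1 + 0.25·π_2 + 0.33·π_3 + 0.19·π_4
π_3 = 0.25·π_1 + 0.22·π_2 + 0.18·π_3 + 0.24·π_4
Solving with the normalization constraint gives π = (0.2323, 0.2528, 0.2238, 0.2911).
So the stationary probability of Idle is 0.2323.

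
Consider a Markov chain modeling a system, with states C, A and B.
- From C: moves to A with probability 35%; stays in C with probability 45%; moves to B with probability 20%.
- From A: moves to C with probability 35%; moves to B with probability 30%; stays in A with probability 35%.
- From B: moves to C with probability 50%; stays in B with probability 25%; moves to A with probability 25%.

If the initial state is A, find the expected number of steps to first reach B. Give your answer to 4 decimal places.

Let t(s) be the expected number of steps to first reach B from state s, with t(B) = 0. Conditioning on the first step:
t(C) = 1 + 0.45·t(C) + 0.35·t(A)
t(A) = 1 + 0.35·t(C) + 0.35·t(A)
Solving: t(C) = 4.2553, t(A) = 3.8298.
Expected steps from A to B: 3.8298.

3.8298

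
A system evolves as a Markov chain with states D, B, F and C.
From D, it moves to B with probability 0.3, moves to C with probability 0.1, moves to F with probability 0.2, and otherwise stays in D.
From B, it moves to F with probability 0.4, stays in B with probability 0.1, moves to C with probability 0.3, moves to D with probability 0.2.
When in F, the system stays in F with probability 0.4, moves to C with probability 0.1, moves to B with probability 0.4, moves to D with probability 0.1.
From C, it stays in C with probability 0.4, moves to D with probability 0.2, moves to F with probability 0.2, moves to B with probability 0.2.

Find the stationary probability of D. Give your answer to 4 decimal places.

0.2107

Let the stationary distribution be π with π = πP and π_1 + π_2 + π_3 + π_4 = 1.
π_1 = 0.4·π_1 + 0.2·π_2 + 0.1·π_3 + 0.2·π_4
π_2 = 0.3·π_1 + 0.1·π_2 + 0.4·π_3 + 0.2·π_4
π_3 = 0.2·π_1 + 0.4·π_2 + 0.4·π_3 + 0.2·π_4
Solving with the normalization constraint gives π = (0.2107, 0.2582, 0.3145, 0.2166).
So the stationary probability of D is 0.2107.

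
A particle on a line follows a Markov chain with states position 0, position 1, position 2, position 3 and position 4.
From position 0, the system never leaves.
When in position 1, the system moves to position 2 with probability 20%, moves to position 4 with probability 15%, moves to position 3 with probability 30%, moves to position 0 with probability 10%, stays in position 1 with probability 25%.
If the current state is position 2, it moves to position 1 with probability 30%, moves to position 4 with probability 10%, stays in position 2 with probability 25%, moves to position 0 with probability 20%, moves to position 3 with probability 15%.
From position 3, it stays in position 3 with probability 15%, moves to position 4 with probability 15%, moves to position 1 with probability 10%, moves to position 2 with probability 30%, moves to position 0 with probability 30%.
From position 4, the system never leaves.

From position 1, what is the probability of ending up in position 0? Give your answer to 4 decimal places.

0.5508

Let h(s) be the probability of absorption at position 0 starting from transient state s. Then h(position 0) = 1 and h(position 4) = 0. By first-step analysis:
h(position 1) = 0.1·1 + 0.25·h(position 1) + 0.2·h(position 2) + 0.3·h(position 3) + 0.15·0
h(position 2) = 0.2·1 + 0.3·h(position 1) + 0.25·h(position 2) + 0.15·h(position 3) + 0.1·0
h(position 3) = 0.3·1 + 0.1·h(position 1) + 0.3·h(position 2) + 0.15·h(position 3) + 0.15·0
Solving: h(position 1) = 0.5508, h(position 2) = 0.6139, h(position 3) = 0.6344.
Starting from position 1, the probability is 0.5508.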